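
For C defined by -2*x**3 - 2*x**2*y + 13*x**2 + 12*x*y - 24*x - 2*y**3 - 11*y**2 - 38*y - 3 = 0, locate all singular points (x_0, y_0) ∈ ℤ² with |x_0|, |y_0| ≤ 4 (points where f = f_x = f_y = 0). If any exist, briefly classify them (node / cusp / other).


Singular points: {(3, -2)}; classification: node.

Compute partial derivatives:
  f_x = -6*x**2 - 4*x*y + 26*x + 12*y - 24.
  f_y = -2*x**2 + 12*x - 6*y**2 - 22*y - 38.
Scan x_0 ∈ {−4, ..., 4}. For each x_0, f_y(x_0, y) is a polynomial in y; find its integer roots y ∈ {−4, ..., 4}, then test f_x and f at those candidates.
  x = -4: f_y(-4, y) = -6*y**2 - 22*y - 118; no integer root y with |y| ≤ 4.
  x = -3: f_y(-3, y) = -6*y**2 - 22*y - 92; no integer root y with |y| ≤ 4.
  x = -2: f_y(-2, y) = -6*y**2 - 22*y - 70; no integer root y with |y| ≤ 4.
  x = -1: f_y(-1, y) = -6*y**2 - 22*y - 52; no integer root y with |y| ≤ 4.
  x = 0: f_y(0, y) = -6*y**2 - 22*y - 38; no integer root y with |y| ≤ 4.
  x = 1: f_y(1, y) = -6*y**2 - 22*y - 28; no integer root y with |y| ≤ 4.
  x = 2: f_y(2, y) = -6*y**2 - 22*y - 22; no integer root y with |y| ≤ 4.
  x = 3: f_y(3, y) = -6*y**2 - 22*y - 20; vanishes at y ∈ {-2}. (3, -2): f_x = 0, f = 0 — SINGULAR.
  x = 4: f_y(4, y) = -6*y**2 - 22*y - 22; no integer root y with |y| ≤ 4.
Only singular point on the grid: (3, -2).
Classify: substitute x = 3 + u, y = -2 + v and expand: f = -2*u**3 - 2*u**2*v - u**2 - 2*v**3 + v**2.
No constant or linear terms (consistent with a singular point). Quadratic part: -u**2 + v**2. Cubic part: -2*u**3 - 2*u**2*v - 2*v**3.
The quadratic part v**2 - u**2 = (v − u)(v + u) splits into two distinct linear factors, so there are two distinct tangent lines y − -2 = ±(x − 3) — this is a node (ordinary double point).
Classification: node.


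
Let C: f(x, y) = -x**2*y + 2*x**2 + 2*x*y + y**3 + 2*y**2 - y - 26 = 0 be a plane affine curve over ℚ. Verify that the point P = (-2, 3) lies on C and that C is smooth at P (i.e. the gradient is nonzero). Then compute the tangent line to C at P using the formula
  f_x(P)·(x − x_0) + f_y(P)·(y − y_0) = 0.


Tangent line at P: 10*x + 30*y - 70 = 0.

Step 1: f(-2, 3) = 0, so P lies on C.
Step 2: partial derivatives
  f_x(x, y) = -2*x*y + 4*x + 2*y, f_y(x, y) = -x**2 + 2*x + 3*y**2 + 4*y - 1.
  f_x(P) = 10, f_y(P) = 30 (gradient nonzero, so P is smooth).
Step 3: tangent line at P: 10·(x − -2) + 30·(y − 3) = 0.
Expanding: 10*x + 30*y - 70 = 0.


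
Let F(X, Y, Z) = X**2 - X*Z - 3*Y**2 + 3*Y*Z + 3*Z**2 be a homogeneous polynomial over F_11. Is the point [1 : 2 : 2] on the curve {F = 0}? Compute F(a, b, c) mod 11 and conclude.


F(1,2,2) ≡ 0 (mod 11); P is on the curve.

Evaluate F(1, 2, 2) term-by-term (mod 11).
  X**2 ↦ 1·1·1·1 = 1
  -X*Z ↦ -1·1·1·2 = -2
  -3*Y**2 ↦ -3·1·4·1 = -12
  3*Y*Z ↦ 3·1·2·2 = 12
  3*Z**2 ↦ 3·1·1·4 = 12
Sum: F(1, 2, 2) = (1) + (-2) + (-12) + (12) + (12) = 11.
Reducing mod 11: 11 ≡ 0 (mod 11).
Since F(a, b, c) ≡ 0 (mod 11), P lies on the curve.


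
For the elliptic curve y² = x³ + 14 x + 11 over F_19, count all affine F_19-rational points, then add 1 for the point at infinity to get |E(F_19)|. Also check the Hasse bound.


Affine points = {(0, 7), (0, 12), (1, 8), (1, 11), (2, 3), (2, 16), (3, 2), (3, 17), (4, 6), (4, 13), (5, 4), (5, 15), (6, 8), (6, 11), (9, 7), (9, 12), (10, 7), (10, 12), (12, 8), (12, 11), (14, 5), (14, 14), (15, 9), (15, 10)}; affine count = 24; |E(F_19)| = 25.

Discriminant check: Δ ∝ 4a³ + 27b² = 4·14³ + 27·11² = 4·2744 + 27·121 ≡ 12 (mod 19). Nonzero ⇒ E is nonsingular.
For each x ∈ F_19, compute rhs = x³ + 14·x + 11 mod 19, then count y ∈ F_19 with y² ≡ rhs.
  x = 0: rhs = 11, matching y values: 7, 12 (2 points).
  x = 1: rhs = 7, matching y values: 8, 11 (2 points).
  x = 2: rhs = 9, matching y values: 3, 16 (2 points).
  x = 3: rhs = 4, matching y values: 2, 17 (2 points).
  x = 4: rhs = 17, matching y values: 6, 13 (2 points).
  x = 5: rhs = 16, matching y values: 4, 15 (2 points).
  x = 6: rhs = 7, matching y values: 8, 11 (2 points).
  x = 7: rhs = 15, matching y values: none (0 points).
  x = 8: rhs = 8, matching y values: none (0 points).
  x = 9: rhs = 11, matching y values: 7, 12 (2 points).
  x = 10: rhs = 11, matching y values: 7, 12 (2 points).
  x = 11: rhs = 14, matching y values: none (0 points).
  x = 12: rhs = 7, matching y values: 8, 11 (2 points).
  x = 13: rhs = 15, matching y values: none (0 points).
  x = 14: rhs = 6, matching y values: 5, 14 (2 points).
  x = 15: rhs = 5, matching y values: 9, 10 (2 points).
  x = 16: rhs = 18, matching y values: none (0 points).
  x = 17: rhs = 13, matching y values: none (0 points).
  x = 18: rhs = 15, matching y values: none (0 points).
Total affine count: 24.
Full point count |E(F_19)| = 24 + 1 = 25.
Hasse bound: |25 − (19+1)| = |5| = 5 ≤ 2√19 ≈ 8.7178 ✓.


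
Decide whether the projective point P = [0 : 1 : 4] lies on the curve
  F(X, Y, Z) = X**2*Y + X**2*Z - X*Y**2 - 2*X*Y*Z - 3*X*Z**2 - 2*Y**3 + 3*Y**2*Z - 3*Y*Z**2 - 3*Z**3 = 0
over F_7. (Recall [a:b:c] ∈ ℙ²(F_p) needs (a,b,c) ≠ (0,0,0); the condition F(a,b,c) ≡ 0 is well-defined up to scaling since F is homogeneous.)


F(0,1,4) ≡ 1 (mod 7); P is NOT on the curve.

Evaluate F(0, 1, 4) term-by-term (mod 7).
  X**2*Y ↦ 1·0·1·1 = 0
  X**2*Z ↦ 1·0·1·4 = 0
  -X*Y**2 ↦ -1·0·1·1 = 0
  -2*X*Y*Z ↦ -2·0·1·4 = 0
  -3*X*Z**2 ↦ -3·0·1·16 = 0
  -2*Y**3 ↦ -2·1·1·1 = -2
  3*Y**2*Z ↦ 3·1·1·4 = 12
  -3*Y*Z**2 ↦ -3·1·1·16 = -48
  -3*Z**3 ↦ -3·1·1·64 = -192
Sum: F(0, 1, 4) = (0) + (0) + (0) + (0) + (0) + (-2) + (12) + (-48) + (-192) = -230.
Reducing mod 7: -230 ≡ 1 (mod 7).
Since F(a, b, c) ≡ 1 ≠ 0 (mod 7), P does NOT lie on the curve.


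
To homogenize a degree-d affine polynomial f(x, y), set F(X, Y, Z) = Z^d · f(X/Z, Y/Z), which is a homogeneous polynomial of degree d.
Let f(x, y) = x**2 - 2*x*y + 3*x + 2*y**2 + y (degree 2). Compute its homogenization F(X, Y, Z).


F(X, Y, Z) = X**2 - 2*X*Y + 3*X*Z + 2*Y**2 + Y*Z

deg(f) = 2.
Substitute x = X/Z, y = Y/Z into f, then multiply by Z^2.
  monomial 1·x^2·y^0 ↦ 1·X^2·Y^0·Z^0.
  monomial -2·x^1·y^1 ↦ -2·X^1·Y^1·Z^0.
  monomial 3·x^1·y^0 ↦ 3·X^1·Y^0·Z^1.
  monomial 2·x^0·y^2 ↦ 2·X^0·Y^2·Z^0.
  monomial 1·x^0·y^1 ↦ 1·X^0·Y^1·Z^1.
Collecting: F(X, Y, Z) = X**2 - 2*X*Y + 3*X*Z + 2*Y**2 + Y*Z.


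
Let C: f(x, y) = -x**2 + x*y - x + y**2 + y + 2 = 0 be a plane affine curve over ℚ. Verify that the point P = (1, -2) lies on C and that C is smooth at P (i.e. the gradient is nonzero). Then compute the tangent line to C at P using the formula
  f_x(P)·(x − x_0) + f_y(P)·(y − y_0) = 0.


Tangent line at P: -5*x - 2*y + 1 = 0.

Step 1: f(1, -2) = 0, so P lies on C.
Step 2: partial derivatives
  f_x(x, y) = -2*x + y - 1, f_y(x, y) = x + 2*y + 1.
  f_x(P) = -5, f_y(P) = -2 (gradient nonzero, so P is smooth).
Step 3: tangent line at P: -5·(x − 1) + -2·(y − -2) = 0.
Expanding: -5*x - 2*y + 1 = 0.


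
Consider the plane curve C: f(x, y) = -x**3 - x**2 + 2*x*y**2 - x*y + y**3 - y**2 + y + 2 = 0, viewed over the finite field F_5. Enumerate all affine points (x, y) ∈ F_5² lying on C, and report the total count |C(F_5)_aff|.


Affine F_5-points: {(1, 0), (1, 4), (2, 0), (3, 1), (3, 2)}; count = 5.

For each of the 25 pairs (x, y) ∈ F_5², evaluate f(x, y) mod 5. Record the zeros.
  x = 0: [0↦2, 1↦3, 2↦3, 3↦3, 4↦4]  zeros at y ∈ ∅
  x = 1: [0↦0, 1↦2, 2↦2, 3↦1, 4↦0]  zeros at y ∈ {0, 4}
  x = 2: [0↦0, 1↦3, 2↦3, 3↦1, 4↦3]  zeros at y ∈ {0}
  x = 3: [0↦1, 1↦0, 2↦0, 3↦2, 4↦2]  zeros at y ∈ {1, 2}
  x = 4: [0↦2, 1↦2, 2↦2, 3↦3, 4↦1]  zeros at y ∈ ∅
Collecting zeros: affine points = {(1, 0), (1, 4), (2, 0), (3, 1), (3, 2)}.
Total count |C(F_5)_aff| = 5.


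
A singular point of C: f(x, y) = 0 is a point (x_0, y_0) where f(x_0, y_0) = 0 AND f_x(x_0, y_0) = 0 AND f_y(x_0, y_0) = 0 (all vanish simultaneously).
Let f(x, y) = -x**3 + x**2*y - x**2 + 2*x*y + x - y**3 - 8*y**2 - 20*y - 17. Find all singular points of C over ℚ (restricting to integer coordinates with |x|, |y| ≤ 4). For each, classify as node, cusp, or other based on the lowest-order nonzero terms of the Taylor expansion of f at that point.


Singular points: {(-1, -3)}; classification: node.

Compute partial derivatives:
  f_x = -3*x**2 + 2*x*y - 2*x + 2*y + 1.
  f_y = x**2 + 2*x - 3*y**2 - 16*y - 20.
Scan x_0 ∈ {−4, ..., 4}. For each x_0, f_y(x_0, y) is a polynomial in y; find its integer roots y ∈ {−4, ..., 4}, then test f_x and f at those candidates.
  x = -4: f_y(-4, y) = -3*y**2 - 16*y - 12; no integer root y with |y| ≤ 4.
  x = -3: f_y(-3, y) = -3*y**2 - 16*y - 17; no integer root y with |y| ≤ 4.
  x = -2: f_y(-2, y) = -3*y**2 - 16*y - 20; vanishes at y ∈ {-2}. (-2, -2): f_x = -3 ≠ 0.
  x = -1: f_y(-1, y) = -3*y**2 - 16*y - 21; vanishes at y ∈ {-3}. (-1, -3): f_x = 0, f = 0 — SINGULAR.
  x = 0: f_y(0, y) = -3*y**2 - 16*y - 20; vanishes at y ∈ {-2}. (0, -2): f_x = -3 ≠ 0.
  x = 1: f_y(1, y) = -3*y**2 - 16*y - 17; no integer root y with |y| ≤ 4.
  x = 2: f_y(2, y) = -3*y**2 - 16*y - 12; no integer root y with |y| ≤ 4.
  x = 3: f_y(3, y) = -3*y**2 - 16*y - 5; no integer root y with |y| ≤ 4.
  x = 4: f_y(4, y) = -3*y**2 - 16*y + 4; no integer root y with |y| ≤ 4.
Only singular point on the grid: (-1, -3).
Classify: substitute x = -1 + u, y = -3 + v and expand: f = -u**3 + u**2*v - u**2 - v**3 + v**2.
No constant or linear terms (consistent with a singular point). Quadratic part: -u**2 + v**2. Cubic part: -u**3 + u**2*v - v**3.
The quadratic part v**2 - u**2 = (v − u)(v + u) splits into two distinct linear factors, so there are two distinct tangent lines y − -3 = ±(x − -1) — this is a node (ordinary double point).
Classification: node.


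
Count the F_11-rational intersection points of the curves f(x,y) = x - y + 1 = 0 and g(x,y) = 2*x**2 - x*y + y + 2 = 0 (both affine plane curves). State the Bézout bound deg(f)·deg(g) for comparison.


Common zeros: ∅; count = 0; Bézout bound = 2.

deg(f) = 1, deg(g) = 2, so Bézout bound = 2.
Scan x ∈ F_11. For each x, list the y ∈ F_11 with f(x, y) ≡ 0 and those with g(x, y) ≡ 0 (mod 11); the common zeros in that column are the intersection.
  x = 0: f ≡ 0 at y ∈ {1}; g ≡ 0 at y ∈ {9}; common: ∅.
  x = 1: f ≡ 0 at y ∈ {2}; g ≡ 0 at y ∈ ∅; common: ∅.
  x = 2: f ≡ 0 at y ∈ {3}; g ≡ 0 at y ∈ {10}; common: ∅.
  x = 3: f ≡ 0 at y ∈ {4}; g ≡ 0 at y ∈ {10}; common: ∅.
  x = 4: f ≡ 0 at y ∈ {5}; g ≡ 0 at y ∈ {4}; common: ∅.
  x = 5: f ≡ 0 at y ∈ {6}; g ≡ 0 at y ∈ {2}; common: ∅.
  x = 6: f ≡ 0 at y ∈ {7}; g ≡ 0 at y ∈ {6}; common: ∅.
  x = 7: f ≡ 0 at y ∈ {8}; g ≡ 0 at y ∈ {2}; common: ∅.
  x = 8: f ≡ 0 at y ∈ {9}; g ≡ 0 at y ∈ {6}; common: ∅.
  x = 9: f ≡ 0 at y ∈ {10}; g ≡ 0 at y ∈ {4}; common: ∅.
  x = 10: f ≡ 0 at y ∈ {0}; g ≡ 0 at y ∈ {9}; common: ∅.
Collecting: common zeros = ∅, so the count is 0.
Comparison with the Bézout bound: 0 ≤ 2 = deg(f)·deg(g), as expected for curves with no common component (the affine F_11-count falls short of the bound because intersections may lie at infinity, over extension fields, or carry multiplicity).


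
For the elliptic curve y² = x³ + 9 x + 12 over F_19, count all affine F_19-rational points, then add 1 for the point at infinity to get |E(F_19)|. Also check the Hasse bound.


Affine points = {(2, 0), (3, 3), (3, 16), (4, 6), (4, 13), (5, 7), (5, 12), (6, 4), (6, 15), (7, 0), (8, 8), (8, 11), (9, 9), (9, 10), (10, 0), (11, 6), (11, 13), (12, 9), (12, 10), (15, 8), (15, 11), (17, 9), (17, 10)}; affine count = 23; |E(F_19)| = 24.

Discriminant check: Δ ∝ 4a³ + 27b² = 4·9³ + 27·12² = 4·729 + 27·144 ≡ 2 (mod 19). Nonzero ⇒ E is nonsingular.
For each x ∈ F_19, compute rhs = x³ + 9·x + 12 mod 19, then count y ∈ F_19 with y² ≡ rhs.
  x = 0: rhs = 12, matching y values: none (0 points).
  x = 1: rhs = 3, matching y values: none (0 points).
  x = 2: rhs = 0, matching y values: 0 (1 points).
  x = 3: rhs = 9, matching y values: 3, 16 (2 points).
  x = 4: rhs = 17, matching y values: 6, 13 (2 points).
  x = 5: rhs = 11, matching y values: 7, 12 (2 points).
  x = 6: rhs = 16, matching y values: 4, 15 (2 points).
  x = 7: rhs = 0, matching y values: 0 (1 points).
  x = 8: rhs = 7, matching y values: 8, 11 (2 points).
  x = 9: rhs = 5, matching y values: 9, 10 (2 points).
  x = 10: rhs = 0, matching y values: 0 (1 points).
  x = 11: rhs = 17, matching y values: 6, 13 (2 points).
  x = 12: rhs = 5, matching y values: 9, 10 (2 points).
  x = 13: rhs = 8, matching y values: none (0 points).
  x = 14: rhs = 13, matching y values: none (0 points).
  x = 15: rhs = 7, matching y values: 8, 11 (2 points).
  x = 16: rhs = 15, matching y values: none (0 points).
  x = 17: rhs = 5, matching y values: 9, 10 (2 points).
  x = 18: rhs = 2, matching y values: none (0 points).
Total affine count: 23.
Full point count |E(F_19)| = 23 + 1 = 24.
Hasse bound: |24 − (19+1)| = |4| = 4 ≤ 2√19 ≈ 8.7178 ✓.


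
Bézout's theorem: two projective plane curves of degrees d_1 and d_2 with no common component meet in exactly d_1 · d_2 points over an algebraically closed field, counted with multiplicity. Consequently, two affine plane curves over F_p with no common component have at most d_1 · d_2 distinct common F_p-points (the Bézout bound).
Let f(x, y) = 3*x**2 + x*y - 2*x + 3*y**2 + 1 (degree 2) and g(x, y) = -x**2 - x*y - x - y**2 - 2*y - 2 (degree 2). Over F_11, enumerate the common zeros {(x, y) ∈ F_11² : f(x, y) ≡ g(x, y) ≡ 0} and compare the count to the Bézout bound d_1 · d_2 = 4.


Common zeros: {(7, 9)}; count = 1; Bézout bound = 4.

deg(f) = 2, deg(g) = 2, so Bézout bound = 4.
Scan x ∈ F_11. For each x, list the y ∈ F_11 with f(x, y) ≡ 0 and those with g(x, y) ≡ 0 (mod 11); the common zeros in that column are the intersection.
  x = 0: f ≡ 0 at y ∈ ∅; g ≡ 0 at y ∈ ∅; common: ∅.
  x = 1: f ≡ 0 at y ∈ ∅; g ≡ 0 at y ∈ {3, 5}; common: ∅.
  x = 2: f ≡ 0 at y ∈ ∅; g ≡ 0 at y ∈ ∅; common: ∅.
  x = 3: f ≡ 0 at y ∈ {0, 10}; g ≡ 0 at y ∈ ∅; common: ∅.
  x = 4: f ≡ 0 at y ∈ ∅; g ≡ 0 at y ∈ {0, 5}; common: ∅.
  x = 5: f ≡ 0 at y ∈ {0, 2}; g ≡ 0 at y ∈ {6, 9}; common: ∅.
  x = 6: f ≡ 0 at y ∈ {2, 7}; g ≡ 0 at y ∈ {0, 3}; common: ∅.
  x = 7: f ≡ 0 at y ∈ {7, 9}; g ≡ 0 at y ∈ {4, 9}; common: {9}.
  x = 8: f ≡ 0 at y ∈ ∅; g ≡ 0 at y ∈ ∅; common: ∅.
  x = 9: f ≡ 0 at y ∈ {9, 10}; g ≡ 0 at y ∈ ∅; common: ∅.
  x = 10: f ≡ 0 at y ∈ ∅; g ≡ 0 at y ∈ {4, 6}; common: ∅.
Collecting: common zeros = {(7, 9)}, so the count is 1.
Comparison with the Bézout bound: 1 ≤ 4 = deg(f)·deg(g), as expected for curves with no common component (the affine F_11-count falls short of the bound because intersections may lie at infinity, over extension fields, or carry multiplicity).


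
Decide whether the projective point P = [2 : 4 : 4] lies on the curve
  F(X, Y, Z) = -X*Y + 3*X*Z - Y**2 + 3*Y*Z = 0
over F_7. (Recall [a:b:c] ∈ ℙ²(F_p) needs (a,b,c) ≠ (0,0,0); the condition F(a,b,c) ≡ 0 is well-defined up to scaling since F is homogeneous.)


F(2,4,4) ≡ 6 (mod 7); P is NOT on the curve.

Evaluate F(2, 4, 4) term-by-term (mod 7).
  -X*Y ↦ -1·2·4·1 = -8
  3*X*Z ↦ 3·2·1·4 = 24
  -Y**2 ↦ -1·1·16·1 = -16
  3*Y*Z ↦ 3·1·4·4 = 48
Sum: F(2, 4, 4) = (-8) + (24) + (-16) + (48) = 48.
Reducing mod 7: 48 ≡ 6 (mod 7).
Since F(a, b, c) ≡ 6 ≠ 0 (mod 7), P does NOT lie on the curve.


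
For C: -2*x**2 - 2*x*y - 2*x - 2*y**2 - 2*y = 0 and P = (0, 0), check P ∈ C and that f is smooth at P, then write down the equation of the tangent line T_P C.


Tangent line at P: -2*x - 2*y = 0.

Step 1: f(0, 0) = 0, so P lies on C.
Step 2: partial derivatives
  f_x(x, y) = -4*x - 2*y - 2, f_y(x, y) = -2*x - 4*y - 2.
  f_x(P) = -2, f_y(P) = -2 (gradient nonzero, so P is smooth).
Step 3: tangent line at P: -2·(x − 0) + -2·(y − 0) = 0.
Expanding: -2*x - 2*y = 0.


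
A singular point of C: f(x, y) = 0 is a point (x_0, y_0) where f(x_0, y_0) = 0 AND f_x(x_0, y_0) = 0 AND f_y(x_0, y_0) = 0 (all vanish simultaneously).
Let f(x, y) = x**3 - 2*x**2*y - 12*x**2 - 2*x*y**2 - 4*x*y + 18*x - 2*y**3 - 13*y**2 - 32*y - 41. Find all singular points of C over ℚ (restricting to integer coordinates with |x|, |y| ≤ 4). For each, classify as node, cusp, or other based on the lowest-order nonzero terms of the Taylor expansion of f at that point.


Singular points: {(2, -3)}; classification: cusp.

Compute partial derivatives:
  f_x = 3*x**2 - 4*x*y - 24*x - 2*y**2 - 4*y + 18.
  f_y = -2*x**2 - 4*x*y - 4*x - 6*y**2 - 26*y - 32.
Scan x_0 ∈ {−4, ..., 4}. For each x_0, f_y(x_0, y) is a polynomial in y; find its integer roots y ∈ {−4, ..., 4}, then test f_x and f at those candidates.
  x = -4: f_y(-4, y) = -6*y**2 - 10*y - 48; no integer root y with |y| ≤ 4.
  x = -3: f_y(-3, y) = -6*y**2 - 14*y - 38; no integer root y with |y| ≤ 4.
  x = -2: f_y(-2, y) = -6*y**2 - 18*y - 32; no integer root y with |y| ≤ 4.
  x = -1: f_y(-1, y) = -6*y**2 - 22*y - 30; no integer root y with |y| ≤ 4.
  x = 0: f_y(0, y) = -6*y**2 - 26*y - 32; no integer root y with |y| ≤ 4.
  x = 1: f_y(1, y) = -6*y**2 - 30*y - 38; no integer root y with |y| ≤ 4.
  x = 2: f_y(2, y) = -6*y**2 - 34*y - 48; vanishes at y ∈ {-3}. (2, -3): f_x = 0, f = 0 — SINGULAR.
  x = 3: f_y(3, y) = -6*y**2 - 38*y - 62; no integer root y with |y| ≤ 4.
  x = 4: f_y(4, y) = -6*y**2 - 42*y - 80; no integer root y with |y| ≤ 4.
Only singular point on the grid: (2, -3).
Classify: substitute x = 2 + u, y = -3 + v and expand: f = u**3 - 2*u**2*v - 2*u*v**2 - 2*v**3 + v**2.
No constant or linear terms (consistent with a singular point). Quadratic part: v**2. Cubic part: u**3 - 2*u**2*v - 2*u*v**2 - 2*v**3.
The quadratic part v**2 is a perfect square, so there is a single (double) tangent line v = 0, i.e. y = -3. Restricting the cubic part to that line (v = 0) leaves u**3 ≠ 0, so f is not divisible by v and the branch is v² ≈ -u**3 to lowest order — this is a cusp.
Classification: cusp.


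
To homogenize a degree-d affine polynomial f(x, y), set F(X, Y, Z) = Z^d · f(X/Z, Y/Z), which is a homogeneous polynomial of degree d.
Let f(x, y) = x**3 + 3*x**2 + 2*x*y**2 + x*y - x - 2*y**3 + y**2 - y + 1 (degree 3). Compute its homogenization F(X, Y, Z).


F(X, Y, Z) = X**3 + 3*X**2*Z + 2*X*Y**2 + X*Y*Z - X*Z**2 - 2*Y**3 + Y**2*Z - Y*Z**2 + Z**3

deg(f) = 3.
Substitute x = X/Z, y = Y/Z into f, then multiply by Z^3.
  monomial 1·x^3·y^0 ↦ 1·X^3·Y^0·Z^0.
  monomial 3·x^2·y^0 ↦ 3·X^2·Y^0·Z^1.
  monomial 2·x^1·y^2 ↦ 2·X^1·Y^2·Z^0.
  monomial 1·x^1·y^1 ↦ 1·X^1·Y^1·Z^1.
  monomial -1·x^1·y^0 ↦ -1·X^1·Y^0·Z^2.
  monomial -2·x^0·y^3 ↦ -2·X^0·Y^3·Z^0.
  monomial 1·x^0·y^2 ↦ 1·X^0·Y^2·Z^1.
  monomial -1·x^0·y^1 ↦ -1·X^0·Y^1·Z^2.
  monomial 1·x^0·y^0 ↦ 1·X^0·Y^0·Z^3.
Collecting: F(X, Y, Z) = X**3 + 3*X**2*Z + 2*X*Y**2 + X*Y*Z - X*Z**2 - 2*Y**3 + Y**2*Z - Y*Z**2 + Z**3.


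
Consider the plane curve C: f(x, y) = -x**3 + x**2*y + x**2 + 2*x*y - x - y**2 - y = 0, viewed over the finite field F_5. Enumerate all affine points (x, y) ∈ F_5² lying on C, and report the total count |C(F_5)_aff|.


Affine F_5-points: {(0, 0), (0, 4), (1, 1), (2, 1), (4, 1), (4, 2)}; count = 6.

For each of the 25 pairs (x, y) ∈ F_5², evaluate f(x, y) mod 5. Record the zeros.
  x = 0: [0↦0, 1↦3, 2↦4, 3↦3, 4↦0]  zeros at y ∈ {0, 4}
  x = 1: [0↦4, 1↦0, 2↦4, 3↦1, 4↦1]  zeros at y ∈ {1}
  x = 2: [0↦4, 1↦0, 2↦4, 3↦1, 4↦1]  zeros at y ∈ {1}
  x = 3: [0↦4, 1↦2, 2↦3, 3↦2, 4↦4]  zeros at y ∈ ∅
  x = 4: [0↦3, 1↦0, 2↦0, 3↦3, 4↦4]  zeros at y ∈ {1, 2}
Collecting zeros: affine points = {(0, 0), (0, 4), (1, 1), (2, 1), (4, 1), (4, 2)}.
Total count |C(F_5)_aff| = 6.


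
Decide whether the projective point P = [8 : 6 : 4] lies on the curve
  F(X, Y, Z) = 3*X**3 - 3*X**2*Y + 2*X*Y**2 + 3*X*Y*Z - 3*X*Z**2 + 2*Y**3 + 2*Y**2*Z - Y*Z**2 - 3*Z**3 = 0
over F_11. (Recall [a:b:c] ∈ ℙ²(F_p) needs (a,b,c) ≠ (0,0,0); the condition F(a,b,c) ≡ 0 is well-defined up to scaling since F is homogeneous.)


F(8,6,4) ≡ 0 (mod 11); P is on the curve.

Evaluate F(8, 6, 4) term-by-term (mod 11).
  3*X**3 ↦ 3·512·1·1 = 1536
  -3*X**2*Y ↦ -3·64·6·1 = -1152
  2*X*Y**2 ↦ 2·8·36·1 = 576
  3*X*Y*Z ↦ 3·8·6·4 = 576
  -3*X*Z**2 ↦ -3·8·1·16 = -384
  2*Y**3 ↦ 2·1·216·1 = 432
  2*Y**2*Z ↦ 2·1·36·4 = 288
  -Y*Z**2 ↦ -1·1·6·16 = -96
  -3*Z**3 ↦ -3·1·1·64 = -192
Sum: F(8, 6, 4) = (1536) + (-1152) + (576) + (576) + (-384) + (432) + (288) + (-96) + (-192) = 1584.
Reducing mod 11: 1584 ≡ 0 (mod 11).
Since F(a, b, c) ≡ 0 (mod 11), P lies on the curve.


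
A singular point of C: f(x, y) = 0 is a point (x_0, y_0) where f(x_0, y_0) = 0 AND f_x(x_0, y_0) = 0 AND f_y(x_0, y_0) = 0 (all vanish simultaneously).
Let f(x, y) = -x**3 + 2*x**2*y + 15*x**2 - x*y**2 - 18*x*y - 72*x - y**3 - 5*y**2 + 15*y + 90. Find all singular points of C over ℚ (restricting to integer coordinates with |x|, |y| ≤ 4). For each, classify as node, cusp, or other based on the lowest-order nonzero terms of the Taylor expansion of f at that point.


Singular points: {(3, -3)}; classification: cusp.

Compute partial derivatives:
  f_x = -3*x**2 + 4*x*y + 30*x - y**2 - 18*y - 72.
  f_y = 2*x**2 - 2*x*y - 18*x - 3*y**2 - 10*y + 15.
Scan x_0 ∈ {−4, ..., 4}. For each x_0, f_y(x_0, y) is a polynomial in y; find its integer roots y ∈ {−4, ..., 4}, then test f_x and f at those candidates.
  x = -4: f_y(-4, y) = -3*y**2 - 2*y + 119; no integer root y with |y| ≤ 4.
  x = -3: f_y(-3, y) = -3*y**2 - 4*y + 87; no integer root y with |y| ≤ 4.
  x = -2: f_y(-2, y) = -3*y**2 - 6*y + 59; no integer root y with |y| ≤ 4.
  x = -1: f_y(-1, y) = -3*y**2 - 8*y + 35; no integer root y with |y| ≤ 4.
  x = 0: f_y(0, y) = -3*y**2 - 10*y + 15; no integer root y with |y| ≤ 4.
  x = 1: f_y(1, y) = -3*y**2 - 12*y - 1; no integer root y with |y| ≤ 4.
  x = 2: f_y(2, y) = -3*y**2 - 14*y - 13; no integer root y with |y| ≤ 4.
  x = 3: f_y(3, y) = -3*y**2 - 16*y - 21; vanishes at y ∈ {-3}. (3, -3): f_x = 0, f = 0 — SINGULAR.
  x = 4: f_y(4, y) = -3*y**2 - 18*y - 25; no integer root y with |y| ≤ 4.
Only singular point on the grid: (3, -3).
Classify: substitute x = 3 + u, y = -3 + v and expand: f = -u**3 + 2*u**2*v - u*v**2 - v**3 + v**2.
No constant or linear terms (consistent with a singular point). Quadratic part: v**2. Cubic part: -u**3 + 2*u**2*v - u*v**2 - v**3.
The quadratic part v**2 is a perfect square, so there is a single (double) tangent line v = 0, i.e. y = -3. Restricting the cubic part to that line (v = 0) leaves -u**3 ≠ 0, so f is not divisible by v and the branch is v² ≈ u**3 to lowest order — this is a cusp.
Classification: cusp.


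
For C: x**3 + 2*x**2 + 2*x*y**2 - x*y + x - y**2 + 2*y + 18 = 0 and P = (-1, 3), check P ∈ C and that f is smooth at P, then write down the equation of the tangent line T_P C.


Tangent line at P: 15*x - 15*y + 60 = 0.

Step 1: f(-1, 3) = 0, so P lies on C.
Step 2: partial derivatives
  f_x(x, y) = 3*x**2 + 4*x + 2*y**2 - y + 1, f_y(x, y) = 4*x*y - x - 2*y + 2.
  f_x(P) = 15, f_y(P) = -15 (gradient nonzero, so P is smooth).
Step 3: tangent line at P: 15·(x − -1) + -15·(y − 3) = 0.
Expanding: 15*x - 15*y + 60 = 0.


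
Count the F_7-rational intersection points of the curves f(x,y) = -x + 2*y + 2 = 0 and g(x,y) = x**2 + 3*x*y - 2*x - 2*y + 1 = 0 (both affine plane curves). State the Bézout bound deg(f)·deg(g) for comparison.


Common zeros: ∅; count = 0; Bézout bound = 2.

deg(f) = 1, deg(g) = 2, so Bézout bound = 2.
Scan x ∈ F_7. For each x, list the y ∈ F_7 with f(x, y) ≡ 0 and those with g(x, y) ≡ 0 (mod 7); the common zeros in that column are the intersection.
  x = 0: f ≡ 0 at y ∈ {6}; g ≡ 0 at y ∈ {4}; common: ∅.
  x = 1: f ≡ 0 at y ∈ {3}; g ≡ 0 at y ∈ {0}; common: ∅.
  x = 2: f ≡ 0 at y ∈ {0}; g ≡ 0 at y ∈ {5}; common: ∅.
  x = 3: f ≡ 0 at y ∈ {4}; g ≡ 0 at y ∈ ∅; common: ∅.
  x = 4: f ≡ 0 at y ∈ {1}; g ≡ 0 at y ∈ {4}; common: ∅.
  x = 5: f ≡ 0 at y ∈ {5}; g ≡ 0 at y ∈ {2}; common: ∅.
  x = 6: f ≡ 0 at y ∈ {2}; g ≡ 0 at y ∈ {5}; common: ∅.
Collecting: common zeros = ∅, so the count is 0.
Comparison with the Bézout bound: 0 ≤ 2 = deg(f)·deg(g), as expected for curves with no common component (the affine F_7-count falls short of the bound because intersections may lie at infinity, over extension fields, or carry multiplicity).


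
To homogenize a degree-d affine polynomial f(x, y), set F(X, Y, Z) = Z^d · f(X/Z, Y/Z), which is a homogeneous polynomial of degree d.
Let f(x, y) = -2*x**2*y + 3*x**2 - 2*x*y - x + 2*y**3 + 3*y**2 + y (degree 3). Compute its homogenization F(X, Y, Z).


F(X, Y, Z) = -2*X**2*Y + 3*X**2*Z - 2*X*Y*Z - X*Z**2 + 2*Y**3 + 3*Y**2*Z + Y*Z**2

deg(f) = 3.
Substitute x = X/Z, y = Y/Z into f, then multiply by Z^3.
  monomial -2·x^2·y^1 ↦ -2·X^2·Y^1·Z^0.
  monomial 3·x^2·y^0 ↦ 3·X^2·Y^0·Z^1.
  monomial -2·x^1·y^1 ↦ -2·X^1·Y^1·Z^1.
  monomial -1·x^1·y^0 ↦ -1·X^1·Y^0·Z^2.
  monomial 2·x^0·y^3 ↦ 2·X^0·Y^3·Z^0.
  monomial 3·x^0·y^2 ↦ 3·X^0·Y^2·Z^1.
  monomial 1·x^0·y^1 ↦ 1·X^0·Y^1·Z^2.
Collecting: F(X, Y, Z) = -2*X**2*Y + 3*X**2*Z - 2*X*Y*Z - X*Z**2 + 2*Y**3 + 3*Y**2*Z + Y*Z**2.


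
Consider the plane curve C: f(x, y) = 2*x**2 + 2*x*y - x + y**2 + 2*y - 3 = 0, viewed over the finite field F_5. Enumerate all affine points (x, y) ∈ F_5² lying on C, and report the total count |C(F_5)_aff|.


Affine F_5-points: {(0, 1), (0, 2), (1, 2), (1, 4), (2, 1), (2, 3), (3, 3), (3, 4), (4, 0)}; count = 9.

For each of the 25 pairs (x, y) ∈ F_5², evaluate f(x, y) mod 5. Record the zeros.
  x = 0: [0↦2, 1↦0, 2↦0, 3↦2, 4↦1]  zeros at y ∈ {1, 2}
  x = 1: [0↦3, 1↦3, 2↦0, 3↦4, 4↦0]  zeros at y ∈ {2, 4}
  x = 2: [0↦3, 1↦0, 2↦4, 3↦0, 4↦3]  zeros at y ∈ {1, 3}
  x = 3: [0↦2, 1↦1, 2↦2, 3↦0, 4↦0]  zeros at y ∈ {3, 4}
  x = 4: [0↦0, 1↦1, 2↦4, 3↦4, 4↦1]  zeros at y ∈ {0}
Collecting zeros: affine points = {(0, 1), (0, 2), (1, 2), (1, 4), (2, 1), (2, 3), (3, 3), (3, 4), (4, 0)}.
Total count |C(F_5)_aff| = 9.


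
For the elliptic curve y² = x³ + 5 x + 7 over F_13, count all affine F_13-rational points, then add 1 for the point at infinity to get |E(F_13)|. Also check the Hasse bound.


Affine points = {(1, 0), (2, 5), (2, 8), (3, 6), (3, 7), (4, 0), (5, 1), (5, 12), (8, 0), (9, 1), (9, 12), (10, 2), (10, 11), (12, 1), (12, 12)}; affine count = 15; |E(F_13)| = 16.

Discriminant check: Δ ∝ 4a³ + 27b² = 4·5³ + 27·7² = 4·125 + 27·49 ≡ 3 (mod 13). Nonzero ⇒ E is nonsingular.
For each x ∈ F_13, compute rhs = x³ + 5·x + 7 mod 13, then count y ∈ F_13 with y² ≡ rhs.
  x = 0: rhs = 7, matching y values: none (0 points).
  x = 1: rhs = 0, matching y values: 0 (1 points).
  x = 2: rhs = 12, matching y values: 5, 8 (2 points).
  x = 3: rhs = 10, matching y values: 6, 7 (2 points).
  x = 4: rhs = 0, matching y values: 0 (1 points).
  x = 5: rhs = 1, matching y values: 1, 12 (2 points).
  x = 6: rhs = 6, matching y values: none (0 points).
  x = 7: rhs = 8, matching y values: none (0 points).
  x = 8: rhs = 0, matching y values: 0 (1 points).
  x = 9: rhs = 1, matching y values: 1, 12 (2 points).
  x = 10: rhs = 4, matching y values: 2, 11 (2 points).
  x = 11: rhs = 2, matching y values: none (0 points).
  x = 12: rhs = 1, matching y values: 1, 12 (2 points).
Total affine count: 15.
Full point count |E(F_13)| = 15 + 1 = 16.
Hasse bound: |16 − (13+1)| = |2| = 2 ≤ 2√13 ≈ 7.2111 ✓.


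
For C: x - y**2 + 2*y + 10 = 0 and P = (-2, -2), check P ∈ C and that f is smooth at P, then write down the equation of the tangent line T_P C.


Tangent line at P: x + 6*y + 14 = 0.

Step 1: f(-2, -2) = 0, so P lies on C.
Step 2: partial derivatives
  f_x(x, y) = 1, f_y(x, y) = 2 - 2*y.
  f_x(P) = 1, f_y(P) = 6 (gradient nonzero, so P is smooth).
Step 3: tangent line at P: 1·(x − -2) + 6·(y − -2) = 0.
Expanding: x + 6*y + 14 = 0.


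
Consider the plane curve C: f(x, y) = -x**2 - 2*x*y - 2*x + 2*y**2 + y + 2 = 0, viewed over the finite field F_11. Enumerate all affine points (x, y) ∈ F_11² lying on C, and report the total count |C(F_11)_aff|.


Affine F_11-points: {(1, 1), (1, 5), (4, 0), (4, 9), (5, 0), (5, 10), (6, 1), (6, 10), (9, 5), (9, 9)}; count = 10.

For each of the 121 pairs (x, y) ∈ F_11², evaluate f(x, y) mod 11. Record the zeros.
  x = 0: [0↦2, 1↦5, 2↦1, 3↦1, 4↦5, 5↦2, 6↦3, 7↦8, 8↦6, 9↦8, 10↦3]  zeros at y ∈ ∅
  x = 1: [0↦10, 1↦0, 2↦5, 3↦3, 4↦5, 5↦0, 6↦10, 7↦2, 8↦9, 9↦9, 10↦2]  zeros at y ∈ {1, 5}
  x = 2: [0↦5, 1↦4, 2↦7, 3↦3, 4↦3, 5↦7, 6↦4, 7↦5, 8↦10, 9↦8, 10↦10]  zeros at y ∈ ∅
  x = 3: [0↦9, 1↦6, 2↦7, 3↦1, 4↦10, 5↦1, 6↦7, 7↦6, 8↦9, 9↦5, 10↦5]  zeros at y ∈ ∅
  x = 4: [0↦0, 1↦6, 2↦5, 3↦8, 4↦4, 5↦4, 6↦8, 7↦5, 8↦6, 9↦0, 10↦9]  zeros at y ∈ {0, 9}
  x = 5: [0↦0, 1↦4, 2↦1, 3↦2, 4↦7, 5↦5, 6↦7, 7↦2, 8↦1, 9↦4, 10↦0]  zeros at y ∈ {0, 10}
  x = 6: [0↦9, 1↦0, 2↦6, 3↦5, 4↦8, 5↦4, 6↦4, 7↦8, 8↦5, 9↦6, 10↦0]  zeros at y ∈ {1, 10}
  x = 7: [0↦5, 1↦5, 2↦9, 3↦6, 4↦7, 5↦1, 6↦10, 7↦1, 8↦7, 9↦6, 10↦9]  zeros at y ∈ ∅
  x = 8: [0↦10, 1↦8, 2↦10, 3↦5, 4↦4, 5↦7, 6↦3, 7↦3, 8↦7, 9↦4, 10↦5]  zeros at y ∈ ∅
  x = 9: [0↦2, 1↦9, 2↦9, 3↦2, 4↦10, 5↦0, 6↦5, 7↦3, 8↦5, 9↦0, 10↦10]  zeros at y ∈ {5, 9}
  x = 10: [0↦3, 1↦8, 2↦6, 3↦8, 4↦3, 5↦2, 6↦5, 7↦1, 8↦1, 9↦5, 10↦2]  zeros at y ∈ ∅
Collecting zeros: affine points = {(1, 1), (1, 5), (4, 0), (4, 9), (5, 0), (5, 10), (6, 1), (6, 10), (9, 5), (9, 9)}.
Total count |C(F_11)_aff| = 10.


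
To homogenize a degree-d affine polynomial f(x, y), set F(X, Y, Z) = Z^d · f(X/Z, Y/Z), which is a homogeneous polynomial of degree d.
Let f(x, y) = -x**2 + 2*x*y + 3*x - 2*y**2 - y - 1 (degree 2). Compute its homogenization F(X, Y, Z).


F(X, Y, Z) = -X**2 + 2*X*Y + 3*X*Z - 2*Y**2 - Y*Z - Z**2

deg(f) = 2.
Substitute x = X/Z, y = Y/Z into f, then multiply by Z^2.
  monomial -1·x^2·y^0 ↦ -1·X^2·Y^0·Z^0.
  monomial 2·x^1·y^1 ↦ 2·X^1·Y^1·Z^0.
  monomial 3·x^1·y^0 ↦ 3·X^1·Y^0·Z^1.
  monomial -2·x^0·y^2 ↦ -2·X^0·Y^2·Z^0.
  monomial -1·x^0·y^1 ↦ -1·X^0·Y^1·Z^1.
  monomial -1·x^0·y^0 ↦ -1·X^0·Y^0·Z^2.
Collecting: F(X, Y, Z) = -X**2 + 2*X*Y + 3*X*Z - 2*Y**2 - Y*Z - Z**2.


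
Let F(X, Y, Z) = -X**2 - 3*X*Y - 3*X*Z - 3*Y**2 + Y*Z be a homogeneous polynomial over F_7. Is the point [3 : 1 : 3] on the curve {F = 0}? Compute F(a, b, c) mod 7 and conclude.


F(3,1,3) ≡ 4 (mod 7); P is NOT on the curve.

Evaluate F(3, 1, 3) term-by-term (mod 7).
  -X**2 ↦ -1·9·1·1 = -9
  -3*X*Y ↦ -3·3·1·1 = -9
  -3*X*Z ↦ -3·3·1·3 = -27
  -3*Y**2 ↦ -3·1·1·1 = -3
  Y*Z ↦ 1·1·1·3 = 3
Sum: F(3, 1, 3) = (-9) + (-9) + (-27) + (-3) + (3) = -45.
Reducing mod 7: -45 ≡ 4 (mod 7).
Since F(a, b, c) ≡ 4 ≠ 0 (mod 7), P does NOT lie on the curve.


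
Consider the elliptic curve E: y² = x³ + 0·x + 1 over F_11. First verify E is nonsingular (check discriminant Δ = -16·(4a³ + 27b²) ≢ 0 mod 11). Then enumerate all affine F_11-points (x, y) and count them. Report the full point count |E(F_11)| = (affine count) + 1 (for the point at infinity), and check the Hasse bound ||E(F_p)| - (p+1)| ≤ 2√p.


Affine points = {(0, 1), (0, 10), (2, 3), (2, 8), (5, 4), (5, 7), (7, 5), (7, 6), (9, 2), (9, 9), (10, 0)}; affine count = 11; |E(F_11)| = 12.

Discriminant check: Δ ∝ 4a³ + 27b² = 4·0³ + 27·1² = 4·0 + 27·1 ≡ 5 (mod 11). Nonzero ⇒ E is nonsingular.
For each x ∈ F_11, compute rhs = x³ + 0·x + 1 mod 11, then count y ∈ F_11 with y² ≡ rhs.
  x = 0: rhs = 1, matching y values: 1, 10 (2 points).
  x = 1: rhs = 2, matching y values: none (0 points).
  x = 2: rhs = 9, matching y values: 3, 8 (2 points).
  x = 3: rhs = 6, matching y values: none (0 points).
  x = 4: rhs = 10, matching y values: none (0 points).
  x = 5: rhs = 5, matching y values: 4, 7 (2 points).
  x = 6: rhs = 8, matching y values: none (0 points).
  x = 7: rhs = 3, matching y values: 5, 6 (2 points).
  x = 8: rhs = 7, matching y values: none (0 points).
  x = 9: rhs = 4, matching y values: 2, 9 (2 points).
  x = 10: rhs = 0, matching y values: 0 (1 points).
Total affine count: 11.
Full point count |E(F_11)| = 11 + 1 = 12.
Hasse bound: |12 − (11+1)| = |0| = 0 ≤ 2√11 ≈ 6.6332 ✓.


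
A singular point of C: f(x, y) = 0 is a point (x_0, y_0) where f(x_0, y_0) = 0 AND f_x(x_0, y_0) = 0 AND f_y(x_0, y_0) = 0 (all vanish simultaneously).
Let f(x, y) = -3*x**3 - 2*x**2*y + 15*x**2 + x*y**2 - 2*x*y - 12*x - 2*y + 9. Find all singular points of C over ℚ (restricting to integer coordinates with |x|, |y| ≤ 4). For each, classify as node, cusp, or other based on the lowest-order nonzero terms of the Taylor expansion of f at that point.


Singular points: {(1, 3)}; classification: cusp.

Compute partial derivatives:
  f_x = -9*x**2 - 4*x*y + 30*x + y**2 - 2*y - 12.
  f_y = -2*x**2 + 2*x*y - 2*x - 2.
Scan x_0 ∈ {−4, ..., 4}. For each x_0, f_y(x_0, y) is a polynomial in y; find its integer roots y ∈ {−4, ..., 4}, then test f_x and f at those candidates.
  x = -4: f_y(-4, y) = -8*y - 26; no integer root y with |y| ≤ 4.
  x = -3: f_y(-3, y) = -6*y - 14; no integer root y with |y| ≤ 4.
  x = -2: f_y(-2, y) = -4*y - 6; no integer root y with |y| ≤ 4.
  x = -1: f_y(-1, y) = -2*y - 2; vanishes at y ∈ {-1}. (-1, -1): f_x = -52 ≠ 0.
  x = 0: f_y(0, y) = -2; no integer root y with |y| ≤ 4.
  x = 1: f_y(1, y) = 2*y - 6; vanishes at y ∈ {3}. (1, 3): f_x = 0, f = 0 — SINGULAR.
  x = 2: f_y(2, y) = 4*y - 14; no integer root y with |y| ≤ 4.
  x = 3: f_y(3, y) = 6*y - 26; no integer root y with |y| ≤ 4.
  x = 4: f_y(4, y) = 8*y - 42; no integer root y with |y| ≤ 4.
Only singular point on the grid: (1, 3).
Classify: substitute x = 1 + u, y = 3 + v and expand: f = -3*u**3 - 2*u**2*v + u*v**2 + v**2.
No constant or linear terms (consistent with a singular point). Quadratic part: v**2. Cubic part: -3*u**3 - 2*u**2*v + u*v**2.
The quadratic part v**2 is a perfect square, so there is a single (double) tangent line v = 0, i.e. y = 3. Restricting the cubic part to that line (v = 0) leaves -3*u**3 ≠ 0, so f is not divisible by v and the branch is v² ≈ 3*u**3 to lowest order — this is a cusp.
Classification: cusp.


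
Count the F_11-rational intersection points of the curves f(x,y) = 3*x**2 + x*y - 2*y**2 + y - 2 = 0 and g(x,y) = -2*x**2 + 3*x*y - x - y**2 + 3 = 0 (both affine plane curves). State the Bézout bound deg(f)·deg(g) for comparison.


Common zeros: {(1, 3)}; count = 1; Bézout bound = 4.

deg(f) = 2, deg(g) = 2, so Bézout bound = 4.
Scan x ∈ F_11. For each x, list the y ∈ F_11 with f(x, y) ≡ 0 and those with g(x, y) ≡ 0 (mod 11); the common zeros in that column are the intersection.
  x = 0: f ≡ 0 at y ∈ ∅; g ≡ 0 at y ∈ {5, 6}; common: ∅.
  x = 1: f ≡ 0 at y ∈ {3, 9}; g ≡ 0 at y ∈ {0, 3}; common: {3}.
  x = 2: f ≡ 0 at y ∈ {1, 6}; g ≡ 0 at y ∈ ∅; common: ∅.
  x = 3: f ≡ 0 at y ∈ ∅; g ≡ 0 at y ∈ {3, 6}; common: ∅.
  x = 4: f ≡ 0 at y ∈ ∅; g ≡ 0 at y ∈ {0, 1}; common: ∅.
  x = 5: f ≡ 0 at y ∈ {1, 2}; g ≡ 0 at y ∈ ∅; common: ∅.
  x = 6: f ≡ 0 at y ∈ ∅; g ≡ 0 at y ∈ ∅; common: ∅.
  x = 7: f ≡ 0 at y ∈ {6, 9}; g ≡ 0 at y ∈ {5}; common: ∅.
  x = 8: f ≡ 0 at y ∈ ∅; g ≡ 0 at y ∈ {1}; common: ∅.
  x = 9: f ≡ 0 at y ∈ {2, 3}; g ≡ 0 at y ∈ ∅; common: ∅.
  x = 10: f ≡ 0 at y ∈ ∅; g ≡ 0 at y ∈ ∅; common: ∅.
Collecting: common zeros = {(1, 3)}, so the count is 1.
Comparison with the Bézout bound: 1 ≤ 4 = deg(f)·deg(g), as expected for curves with no common component (the affine F_11-count falls short of the bound because intersections may lie at infinity, over extension fields, or carry multiplicity).


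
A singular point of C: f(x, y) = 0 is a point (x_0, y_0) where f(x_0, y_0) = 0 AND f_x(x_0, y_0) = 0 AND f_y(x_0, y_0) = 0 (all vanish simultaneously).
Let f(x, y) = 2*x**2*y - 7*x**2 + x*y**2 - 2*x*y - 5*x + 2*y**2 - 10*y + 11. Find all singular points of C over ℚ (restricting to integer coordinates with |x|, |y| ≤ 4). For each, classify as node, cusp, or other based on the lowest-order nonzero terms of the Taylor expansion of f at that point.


Singular points: {(-1, 3)}; classification: node.

Compute partial derivatives:
  f_x = 4*x*y - 14*x + y**2 - 2*y - 5.
  f_y = 2*x**2 + 2*x*y - 2*x + 4*y - 10.
Scan x_0 ∈ {−4, ..., 4}. For each x_0, f_y(x_0, y) is a polynomial in y; find its integer roots y ∈ {−4, ..., 4}, then test f_x and f at those candidates.
  x = -4: f_y(-4, y) = 30 - 4*y; no integer root y with |y| ≤ 4.
  x = -3: f_y(-3, y) = 14 - 2*y; no integer root y with |y| ≤ 4.
  x = -2: f_y(-2, y) = 2; no integer root y with |y| ≤ 4.
  x = -1: f_y(-1, y) = 2*y - 6; vanishes at y ∈ {3}. (-1, 3): f_x = 0, f = 0 — SINGULAR.
  x = 0: f_y(0, y) = 4*y - 10; no integer root y with |y| ≤ 4.
  x = 1: f_y(1, y) = 6*y - 10; no integer root y with |y| ≤ 4.
  x = 2: f_y(2, y) = 8*y - 6; no integer root y with |y| ≤ 4.
  x = 3: f_y(3, y) = 10*y + 2; no integer root y with |y| ≤ 4.
  x = 4: f_y(4, y) = 12*y + 14; no integer root y with |y| ≤ 4.
Only singular point on the grid: (-1, 3).
Classify: substitute x = -1 + u, y = 3 + v and expand: f = 2*u**2*v - u**2 + u*v**2 + v**2.
No constant or linear terms (consistent with a singular point). Quadratic part: -u**2 + v**2. Cubic part: 2*u**2*v + u*v**2.
The quadratic part v**2 - u**2 = (v − u)(v + u) splits into two distinct linear factors, so there are two distinct tangent lines y − 3 = ±(x − -1) — this is a node (ordinary double point).
Classification: node.


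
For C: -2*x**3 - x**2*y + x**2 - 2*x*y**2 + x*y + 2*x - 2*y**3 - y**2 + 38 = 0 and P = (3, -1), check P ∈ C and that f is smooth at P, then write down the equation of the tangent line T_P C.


Tangent line at P: -43*x + 2*y + 131 = 0.

Step 1: f(3, -1) = 0, so P lies on C.
Step 2: partial derivatives
  f_x(x, y) = -6*x**2 - 2*x*y + 2*x - 2*y**2 + y + 2, f_y(x, y) = -x**2 - 4*x*y + x - 6*y**2 - 2*y.
  f_x(P) = -43, f_y(P) = 2 (gradient nonzero, so P is smooth).
Step 3: tangent line at P: -43·(x − 3) + 2·(y − -1) = 0.
Expanding: -43*x + 2*y + 131 = 0.


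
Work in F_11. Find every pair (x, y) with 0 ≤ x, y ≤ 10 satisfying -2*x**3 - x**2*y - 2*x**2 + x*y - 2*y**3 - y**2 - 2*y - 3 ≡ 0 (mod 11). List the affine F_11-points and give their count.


Affine F_11-points: {(0, 10), (1, 8), (2, 2), (2, 4), (2, 10), (3, 10), (4, 4), (4, 6), (8, 0), (9, 9), (10, 6)}; count = 11.

For each of the 121 pairs (x, y) ∈ F_11², evaluate f(x, y) mod 11. Record the zeros.
  x = 0: [0↦8, 1↦3, 2↦6, 3↦5, 4↦10, 5↦9, 6↦1, 7↦7, 8↦4, 9↦2, 10↦0]  zeros at y ∈ {10}
  x = 1: [0↦4, 1↦10, 2↦2, 3↦1, 4↦6, 5↦5, 6↦8, 7↦3, 8↦0, 9↦9, 10↦7]  zeros at y ∈ {8}
  x = 2: [0↦6, 1↦10, 2↦0, 3↦8, 4↦0, 5↦8, 6↦9, 7↦2, 8↦8, 9↦4, 10↦0]  zeros at y ∈ {2, 4, 10}
  x = 3: [0↦2, 1↦2, 2↦10, 3↦3, 4↦2, 5↦6, 6↦3, 7↦3, 8↦5, 9↦8, 10↦0]  zeros at y ∈ {10}
  x = 4: [0↦2, 1↦7, 2↦9, 3↦7, 4↦0, 5↦9, 6↦0, 7↦5, 8↦1, 9↦9, 10↦6]  zeros at y ∈ {4, 6}
  x = 5: [0↦5, 1↦2, 2↦7, 3↦8, 4↦4, 5↦5, 6↦10, 7↦7, 8↦6, 9↦6, 10↦6]  zeros at y ∈ ∅
  x = 6: [0↦10, 1↦8, 2↦3, 3↦5, 4↦2, 5↦4, 6↦10, 7↦8, 8↦8, 9↦9, 10↦10]  zeros at y ∈ ∅
  x = 7: [0↦5, 1↦2, 2↦7, 3↦8, 4↦4, 5↦5, 6↦10, 7↦7, 8↦6, 9↦6, 10↦6]  zeros at y ∈ ∅
  x = 8: [0↦0, 1↦5, 2↦7, 3↦5, 4↦9, 5↦7, 6↦9, 7↦3, 8↦10, 9↦7, 10↦4]  zeros at y ∈ {0}
  x = 9: [0↦5, 1↦5, 2↦2, 3↦6, 4↦5, 5↦9, 6↦6, 7↦6, 8↦8, 9↦0, 10↦3]  zeros at y ∈ {9}
  x = 10: [0↦8, 1↦1, 2↦2, 3↦10, 4↦2, 5↦10, 6↦0, 7↦4, 8↦10, 9↦6, 10↦2]  zeros at y ∈ {6}
Collecting zeros: affine points = {(0, 10), (1, 8), (2, 2), (2, 4), (2, 10), (3, 10), (4, 4), (4, 6), (8, 0), (9, 9), (10, 6)}.
Total count |C(F_11)_aff| = 11.
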